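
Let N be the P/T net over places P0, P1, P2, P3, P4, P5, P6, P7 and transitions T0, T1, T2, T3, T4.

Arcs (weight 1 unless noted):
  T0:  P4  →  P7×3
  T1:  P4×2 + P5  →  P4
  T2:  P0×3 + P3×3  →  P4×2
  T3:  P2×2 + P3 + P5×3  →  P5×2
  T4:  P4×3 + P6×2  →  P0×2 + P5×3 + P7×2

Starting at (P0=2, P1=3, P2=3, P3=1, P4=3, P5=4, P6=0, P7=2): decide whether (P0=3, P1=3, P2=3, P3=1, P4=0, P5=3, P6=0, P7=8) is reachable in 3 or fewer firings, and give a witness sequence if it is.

NO — not reachable within 3 firings

depth 0: 1 marking
depth 1: 4 markings reached so far
depth 2: 9 markings reached so far
depth 3: 15 markings reached so far
target is not among the 15 markings reachable within 3 steps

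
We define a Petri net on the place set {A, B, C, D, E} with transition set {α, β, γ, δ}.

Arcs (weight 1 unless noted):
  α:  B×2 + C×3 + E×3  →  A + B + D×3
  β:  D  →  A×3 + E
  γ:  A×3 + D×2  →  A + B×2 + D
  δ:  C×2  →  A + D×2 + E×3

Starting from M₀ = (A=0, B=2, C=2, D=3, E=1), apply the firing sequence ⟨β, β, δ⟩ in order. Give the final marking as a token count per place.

(A=7, B=2, C=0, D=3, E=6)

step 1: fire β:  (A=0, B=2, C=2, D=3, E=1) → (A=3, B=2, C=2, D=2, E=2)
step 2: fire β:  (A=3, B=2, C=2, D=2, E=2) → (A=6, B=2, C=2, D=1, E=3)
step 3: fire δ:  (A=6, B=2, C=2, D=1, E=3) → (A=7, B=2, C=0, D=3, E=6)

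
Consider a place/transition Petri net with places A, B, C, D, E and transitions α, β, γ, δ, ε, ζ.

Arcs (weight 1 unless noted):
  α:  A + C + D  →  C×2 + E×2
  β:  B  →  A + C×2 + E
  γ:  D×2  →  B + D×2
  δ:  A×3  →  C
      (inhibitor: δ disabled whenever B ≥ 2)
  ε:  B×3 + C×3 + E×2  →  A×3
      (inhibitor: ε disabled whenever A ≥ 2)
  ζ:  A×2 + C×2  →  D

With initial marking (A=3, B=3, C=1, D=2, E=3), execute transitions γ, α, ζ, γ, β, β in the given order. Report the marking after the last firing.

(A=2, B=3, C=4, D=2, E=7)

step 1: fire γ:  (A=3, B=3, C=1, D=2, E=3) → (A=3, B=4, C=1, D=2, E=3)
step 2: fire α:  (A=3, B=4, C=1, D=2, E=3) → (A=2, B=4, C=2, D=1, E=5)
step 3: fire ζ:  (A=2, B=4, C=2, D=1, E=5) → (A=0, B=4, C=0, D=2, E=5)
step 4: fire γ:  (A=0, B=4, C=0, D=2, E=5) → (A=0, B=5, C=0, D=2, E=5)
step 5: fire β:  (A=0, B=5, C=0, D=2, E=5) → (A=1, B=4, C=2, D=2, E=6)
step 6: fire β:  (A=1, B=4, C=2, D=2, E=6) → (A=2, B=3, C=4, D=2, E=7)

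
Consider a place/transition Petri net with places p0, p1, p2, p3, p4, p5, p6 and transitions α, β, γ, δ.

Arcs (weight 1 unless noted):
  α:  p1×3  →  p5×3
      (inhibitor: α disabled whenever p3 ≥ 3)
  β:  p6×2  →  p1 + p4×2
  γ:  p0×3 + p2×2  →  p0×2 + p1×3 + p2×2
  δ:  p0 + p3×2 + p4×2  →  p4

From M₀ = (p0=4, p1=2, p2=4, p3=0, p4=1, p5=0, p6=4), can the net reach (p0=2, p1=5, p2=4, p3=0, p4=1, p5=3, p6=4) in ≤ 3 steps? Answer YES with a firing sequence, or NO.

YES — reachable via ⟨γ, α, γ⟩ (3 firings)

step 1: fire γ:  (p0=4, p1=2, p2=4, p3=0, p4=1, p5=0, p6=4) → (p0=3, p1=5, p2=4, p3=0, p4=1, p5=0, p6=4)
step 2: fire α:  (p0=3, p1=5, p2=4, p3=0, p4=1, p5=0, p6=4) → (p0=3, p1=2, p2=4, p3=0, p4=1, p5=3, p6=4)
step 3: fire γ:  (p0=3, p1=2, p2=4, p3=0, p4=1, p5=3, p6=4) → (p0=2, p1=5, p2=4, p3=0, p4=1, p5=3, p6=4)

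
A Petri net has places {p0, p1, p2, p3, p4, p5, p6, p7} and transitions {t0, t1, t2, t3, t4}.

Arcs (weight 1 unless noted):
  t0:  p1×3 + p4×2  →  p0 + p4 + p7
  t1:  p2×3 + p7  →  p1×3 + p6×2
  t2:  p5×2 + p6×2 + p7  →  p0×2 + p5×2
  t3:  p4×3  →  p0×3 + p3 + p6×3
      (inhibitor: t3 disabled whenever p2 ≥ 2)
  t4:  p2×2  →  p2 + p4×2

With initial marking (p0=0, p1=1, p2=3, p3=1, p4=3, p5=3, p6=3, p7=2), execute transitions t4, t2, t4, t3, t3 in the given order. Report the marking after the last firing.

(p0=8, p1=1, p2=1, p3=3, p4=1, p5=3, p6=7, p7=1)

step 1: fire t4:  (p0=0, p1=1, p2=3, p3=1, p4=3, p5=3, p6=3, p7=2) → (p0=0, p1=1, p2=2, p3=1, p4=5, p5=3, p6=3, p7=2)
step 2: fire t2:  (p0=0, p1=1, p2=2, p3=1, p4=5, p5=3, p6=3, p7=2) → (p0=2, p1=1, p2=2, p3=1, p4=5, p5=3, p6=1, p7=1)
step 3: fire t4:  (p0=2, p1=1, p2=2, p3=1, p4=5, p5=3, p6=1, p7=1) → (p0=2, p1=1, p2=1, p3=1, p4=7, p5=3, p6=1, p7=1)
step 4: fire t3:  (p0=2, p1=1, p2=1, p3=1, p4=7, p5=3, p6=1, p7=1) → (p0=5, p1=1, p2=1, p3=2, p4=4, p5=3, p6=4, p7=1)
step 5: fire t3:  (p0=5, p1=1, p2=1, p3=2, p4=4, p5=3, p6=4, p7=1) → (p0=8, p1=1, p2=1, p3=3, p4=1, p5=3, p6=7, p7=1)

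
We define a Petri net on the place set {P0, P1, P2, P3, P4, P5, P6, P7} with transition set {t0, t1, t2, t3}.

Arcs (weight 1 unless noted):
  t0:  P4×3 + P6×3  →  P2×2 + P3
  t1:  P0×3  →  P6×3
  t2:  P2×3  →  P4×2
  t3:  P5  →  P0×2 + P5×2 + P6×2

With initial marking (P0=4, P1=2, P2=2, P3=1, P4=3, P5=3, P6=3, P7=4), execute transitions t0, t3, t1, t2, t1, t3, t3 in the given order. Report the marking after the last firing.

(P0=4, P1=2, P2=1, P3=2, P4=2, P5=6, P6=12, P7=4)

step 1: fire t0:  (P0=4, P1=2, P2=2, P3=1, P4=3, P5=3, P6=3, P7=4) → (P0=4, P1=2, P2=4, P3=2, P4=0, P5=3, P6=0, P7=4)
step 2: fire t3:  (P0=4, P1=2, P2=4, P3=2, P4=0, P5=3, P6=0, P7=4) → (P0=6, P1=2, P2=4, P3=2, P4=0, P5=4, P6=2, P7=4)
step 3: fire t1:  (P0=6, P1=2, P2=4, P3=2, P4=0, P5=4, P6=2, P7=4) → (P0=3, P1=2, P2=4, P3=2, P4=0, P5=4, P6=5, P7=4)
step 4: fire t2:  (P0=3, P1=2, P2=4, P3=2, P4=0, P5=4, P6=5, P7=4) → (P0=3, P1=2, P2=1, P3=2, P4=2, P5=4, P6=5, P7=4)
step 5: fire t1:  (P0=3, P1=2, P2=1, P3=2, P4=2, P5=4, P6=5, P7=4) → (P0=0, P1=2, P2=1, P3=2, P4=2, P5=4, P6=8, P7=4)
step 6: fire t3:  (P0=0, P1=2, P2=1, P3=2, P4=2, P5=4, P6=8, P7=4) → (P0=2, P1=2, P2=1, P3=2, P4=2, P5=5, P6=10, P7=4)
step 7: fire t3:  (P0=2, P1=2, P2=1, P3=2, P4=2, P5=5, P6=10, P7=4) → (P0=4, P1=2, P2=1, P3=2, P4=2, P5=6, P6=12, P7=4)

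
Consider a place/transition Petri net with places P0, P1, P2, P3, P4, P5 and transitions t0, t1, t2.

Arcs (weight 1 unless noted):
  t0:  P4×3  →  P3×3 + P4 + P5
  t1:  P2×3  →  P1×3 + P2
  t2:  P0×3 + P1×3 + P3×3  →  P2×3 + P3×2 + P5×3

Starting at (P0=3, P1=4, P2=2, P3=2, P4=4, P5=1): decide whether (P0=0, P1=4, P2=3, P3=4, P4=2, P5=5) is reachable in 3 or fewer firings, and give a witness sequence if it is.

step 1: fire t0:  (P0=3, P1=4, P2=2, P3=2, P4=4, P5=1) → (P0=3, P1=4, P2=2, P3=5, P4=2, P5=2)
step 2: fire t2:  (P0=3, P1=4, P2=2, P3=5, P4=2, P5=2) → (P0=0, P1=1, P2=5, P3=4, P4=2, P5=5)
step 3: fire t1:  (P0=0, P1=1, P2=5, P3=4, P4=2, P5=5) → (P0=0, P1=4, P2=3, P3=4, P4=2, P5=5)

YES — reachable via ⟨t0, t2, t1⟩ (3 firings)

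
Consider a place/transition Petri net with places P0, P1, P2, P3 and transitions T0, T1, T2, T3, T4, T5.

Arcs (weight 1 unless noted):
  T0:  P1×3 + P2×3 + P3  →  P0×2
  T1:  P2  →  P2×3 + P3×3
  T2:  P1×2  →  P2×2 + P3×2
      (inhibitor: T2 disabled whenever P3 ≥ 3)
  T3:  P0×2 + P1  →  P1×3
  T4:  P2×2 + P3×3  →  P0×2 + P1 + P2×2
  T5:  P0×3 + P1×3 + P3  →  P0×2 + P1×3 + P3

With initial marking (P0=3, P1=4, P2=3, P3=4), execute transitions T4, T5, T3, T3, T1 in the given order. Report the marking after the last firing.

step 1: fire T4:  (P0=3, P1=4, P2=3, P3=4) → (P0=5, P1=5, P2=3, P3=1)
step 2: fire T5:  (P0=5, P1=5, P2=3, P3=1) → (P0=4, P1=5, P2=3, P3=1)
step 3: fire T3:  (P0=4, P1=5, P2=3, P3=1) → (P0=2, P1=7, P2=3, P3=1)
step 4: fire T3:  (P0=2, P1=7, P2=3, P3=1) → (P0=0, P1=9, P2=3, P3=1)
step 5: fire T1:  (P0=0, P1=9, P2=3, P3=1) → (P0=0, P1=9, P2=5, P3=4)

(P0=0, P1=9, P2=5, P3=4)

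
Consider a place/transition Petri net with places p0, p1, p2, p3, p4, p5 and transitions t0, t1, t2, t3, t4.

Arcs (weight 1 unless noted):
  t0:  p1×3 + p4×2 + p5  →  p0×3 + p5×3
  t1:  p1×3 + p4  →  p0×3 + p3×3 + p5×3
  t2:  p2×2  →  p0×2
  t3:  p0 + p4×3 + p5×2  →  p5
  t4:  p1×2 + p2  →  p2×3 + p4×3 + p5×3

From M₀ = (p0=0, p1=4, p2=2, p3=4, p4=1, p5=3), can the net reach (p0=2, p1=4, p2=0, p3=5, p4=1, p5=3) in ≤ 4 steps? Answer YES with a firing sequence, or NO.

NO — not reachable within 4 firings

depth 0: 1 marking
depth 1: 4 markings reached so far
depth 2: 7 markings reached so far
depth 3: 10 markings reached so far
depth 4: 13 markings reached so far
target is not among the 13 markings reachable within 4 steps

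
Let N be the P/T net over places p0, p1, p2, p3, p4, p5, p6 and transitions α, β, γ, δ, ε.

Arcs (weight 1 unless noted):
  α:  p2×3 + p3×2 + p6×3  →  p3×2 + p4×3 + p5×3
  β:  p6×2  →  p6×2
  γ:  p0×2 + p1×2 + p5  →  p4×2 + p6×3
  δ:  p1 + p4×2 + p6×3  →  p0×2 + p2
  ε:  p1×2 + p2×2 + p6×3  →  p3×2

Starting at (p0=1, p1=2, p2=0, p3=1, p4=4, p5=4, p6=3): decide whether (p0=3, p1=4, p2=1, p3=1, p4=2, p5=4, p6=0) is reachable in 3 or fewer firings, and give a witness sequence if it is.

NO — not reachable within 3 firings

depth 0: 1 marking
depth 1: 2 markings reached so far
depth 2: 2 markings reached so far
(frontier empty at depth 2; search complete)
target is not among the 2 markings reachable within 3 steps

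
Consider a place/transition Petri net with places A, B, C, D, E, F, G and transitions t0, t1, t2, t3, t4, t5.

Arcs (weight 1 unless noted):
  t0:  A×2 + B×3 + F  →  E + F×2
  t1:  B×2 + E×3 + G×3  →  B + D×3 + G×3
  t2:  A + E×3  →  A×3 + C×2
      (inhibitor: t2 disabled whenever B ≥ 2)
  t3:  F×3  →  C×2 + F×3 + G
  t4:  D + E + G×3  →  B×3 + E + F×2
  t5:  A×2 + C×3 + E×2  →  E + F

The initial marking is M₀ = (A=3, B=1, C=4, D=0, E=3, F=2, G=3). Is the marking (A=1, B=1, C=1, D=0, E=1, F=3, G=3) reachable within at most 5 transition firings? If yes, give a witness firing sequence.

depth 0: 1 marking
depth 1: 3 markings reached so far
depth 2: 4 markings reached so far
depth 3: 5 markings reached so far
depth 4: 6 markings reached so far
depth 5: 7 markings reached so far
target is not among the 7 markings reachable within 5 steps

NO — not reachable within 5 firings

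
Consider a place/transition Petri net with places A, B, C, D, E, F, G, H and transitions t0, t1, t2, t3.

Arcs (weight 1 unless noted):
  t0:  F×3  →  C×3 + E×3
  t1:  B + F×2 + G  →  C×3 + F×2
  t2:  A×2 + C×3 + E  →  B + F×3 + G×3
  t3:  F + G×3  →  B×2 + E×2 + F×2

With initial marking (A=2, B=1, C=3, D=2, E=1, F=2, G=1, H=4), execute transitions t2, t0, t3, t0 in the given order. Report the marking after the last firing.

(A=0, B=4, C=6, D=2, E=8, F=0, G=1, H=4)

step 1: fire t2:  (A=2, B=1, C=3, D=2, E=1, F=2, G=1, H=4) → (A=0, B=2, C=0, D=2, E=0, F=5, G=4, H=4)
step 2: fire t0:  (A=0, B=2, C=0, D=2, E=0, F=5, G=4, H=4) → (A=0, B=2, C=3, D=2, E=3, F=2, G=4, H=4)
step 3: fire t3:  (A=0, B=2, C=3, D=2, E=3, F=2, G=4, H=4) → (A=0, B=4, C=3, D=2, E=5, F=3, G=1, H=4)
step 4: fire t0:  (A=0, B=4, C=3, D=2, E=5, F=3, G=1, H=4) → (A=0, B=4, C=6, D=2, E=8, F=0, G=1, H=4)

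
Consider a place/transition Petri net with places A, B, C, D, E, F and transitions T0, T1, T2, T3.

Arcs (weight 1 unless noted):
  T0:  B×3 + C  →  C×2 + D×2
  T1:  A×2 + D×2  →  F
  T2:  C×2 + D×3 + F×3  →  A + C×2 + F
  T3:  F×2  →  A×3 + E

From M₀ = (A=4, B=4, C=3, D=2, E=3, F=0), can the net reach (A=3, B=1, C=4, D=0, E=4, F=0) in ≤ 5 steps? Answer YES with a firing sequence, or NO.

step 1: fire T0:  (A=4, B=4, C=3, D=2, E=3, F=0) → (A=4, B=1, C=4, D=4, E=3, F=0)
step 2: fire T1:  (A=4, B=1, C=4, D=4, E=3, F=0) → (A=2, B=1, C=4, D=2, E=3, F=1)
step 3: fire T1:  (A=2, B=1, C=4, D=2, E=3, F=1) → (A=0, B=1, C=4, D=0, E=3, F=2)
step 4: fire T3:  (A=0, B=1, C=4, D=0, E=3, F=2) → (A=3, B=1, C=4, D=0, E=4, F=0)

YES — reachable via ⟨T0, T1, T1, T3⟩ (4 firings)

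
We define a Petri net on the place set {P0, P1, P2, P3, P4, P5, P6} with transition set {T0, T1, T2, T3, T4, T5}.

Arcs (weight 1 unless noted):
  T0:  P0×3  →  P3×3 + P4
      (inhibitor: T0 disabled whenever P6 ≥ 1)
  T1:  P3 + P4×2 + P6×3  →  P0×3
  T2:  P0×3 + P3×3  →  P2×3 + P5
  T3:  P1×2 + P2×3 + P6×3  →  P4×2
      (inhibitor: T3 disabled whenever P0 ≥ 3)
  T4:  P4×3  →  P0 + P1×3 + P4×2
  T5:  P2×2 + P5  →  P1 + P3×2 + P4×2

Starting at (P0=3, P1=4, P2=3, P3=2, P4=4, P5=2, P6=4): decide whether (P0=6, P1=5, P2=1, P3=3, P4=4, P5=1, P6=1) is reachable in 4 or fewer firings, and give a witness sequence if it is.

YES — reachable via ⟨T1, T5⟩ (2 firings)

step 1: fire T1:  (P0=3, P1=4, P2=3, P3=2, P4=4, P5=2, P6=4) → (P0=6, P1=4, P2=3, P3=1, P4=2, P5=2, P6=1)
step 2: fire T5:  (P0=6, P1=4, P2=3, P3=1, P4=2, P5=2, P6=1) → (P0=6, P1=5, P2=1, P3=3, P4=4, P5=1, P6=1)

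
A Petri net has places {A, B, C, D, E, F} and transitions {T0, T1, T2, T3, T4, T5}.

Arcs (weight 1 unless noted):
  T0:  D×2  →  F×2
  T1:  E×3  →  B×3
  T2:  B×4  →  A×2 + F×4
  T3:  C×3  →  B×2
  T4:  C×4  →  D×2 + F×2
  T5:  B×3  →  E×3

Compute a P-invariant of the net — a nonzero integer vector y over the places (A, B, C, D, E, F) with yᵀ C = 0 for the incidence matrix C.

Incidence matrix C (rows=places, cols=transitions):
       T0   T1   T2   T3   T4   T5
    A   0    0    2    0    0    0
    B   0    3   -4    2    0   -3
    C   0    0    0   -3   -4    0
    D  -2    0    0    0    2    0
    E   0   -3    0    0    0    3
    F   2    0    4    0    2    0

Candidate y = [2, 3, 2, 2, 3, 2]; check y·C column-wise:
  col T0: 2·0 + 3·0 + 2·0 + 2·-2 + 3·0 + 2·2 = 0
  col T1: 2·0 + 3·3 + 2·0 + 2·0 + 3·-3 + 2·0 = 0
  col T2: 2·2 + 3·-4 + 2·0 + 2·0 + 3·0 + 2·4 = 0
  col T3: 2·0 + 3·2 + 2·-3 + 2·0 + 3·0 + 2·0 = 0
  col T4: 2·0 + 3·0 + 2·-4 + 2·2 + 3·0 + 2·2 = 0
  col T5: 2·0 + 3·-3 + 2·0 + 2·0 + 3·3 + 2·0 = 0

y = (A:2, B:3, C:2, D:2, E:3, F:2)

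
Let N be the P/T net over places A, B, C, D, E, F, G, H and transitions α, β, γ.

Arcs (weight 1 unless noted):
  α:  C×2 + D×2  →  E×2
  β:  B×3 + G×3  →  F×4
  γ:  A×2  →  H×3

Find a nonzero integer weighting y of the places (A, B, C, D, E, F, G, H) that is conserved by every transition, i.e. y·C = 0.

y = (A:0, B:0, C:1, D:-1, E:0, F:0, G:0, H:0)

Incidence matrix C (rows=places, cols=transitions):
        α    β    γ
    A   0    0   -2
    B   0   -3    0
    C  -2    0    0
    D  -2    0    0
    E   2    0    0
    F   0    4    0
    G   0   -3    0
    H   0    0    3

Candidate y = [0, 0, 1, -1, 0, 0, 0, 0]; check y·C column-wise:
  col α: 1·-2 + -1·-2 + 0·2 = 0
  col β: 0·-3 + 1·0 + -1·0 + 0·4 + 0·-3 = 0
  col γ: 0·-2 + 1·0 + -1·0 + 0·3 = 0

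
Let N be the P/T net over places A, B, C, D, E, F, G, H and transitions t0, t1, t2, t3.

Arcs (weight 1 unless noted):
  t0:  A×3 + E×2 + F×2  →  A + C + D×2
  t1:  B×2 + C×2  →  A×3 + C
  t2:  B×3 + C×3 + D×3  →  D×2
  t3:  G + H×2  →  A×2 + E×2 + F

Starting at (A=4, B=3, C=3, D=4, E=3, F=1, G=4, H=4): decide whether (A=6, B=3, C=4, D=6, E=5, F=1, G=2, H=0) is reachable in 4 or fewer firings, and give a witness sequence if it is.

YES — reachable via ⟨t3, t0, t3⟩ (3 firings)

step 1: fire t3:  (A=4, B=3, C=3, D=4, E=3, F=1, G=4, H=4) → (A=6, B=3, C=3, D=4, E=5, F=2, G=3, H=2)
step 2: fire t0:  (A=6, B=3, C=3, D=4, E=5, F=2, G=3, H=2) → (A=4, B=3, C=4, D=6, E=3, F=0, G=3, H=2)
step 3: fire t3:  (A=4, B=3, C=4, D=6, E=3, F=0, G=3, H=2) → (A=6, B=3, C=4, D=6, E=5, F=1, G=2, H=0)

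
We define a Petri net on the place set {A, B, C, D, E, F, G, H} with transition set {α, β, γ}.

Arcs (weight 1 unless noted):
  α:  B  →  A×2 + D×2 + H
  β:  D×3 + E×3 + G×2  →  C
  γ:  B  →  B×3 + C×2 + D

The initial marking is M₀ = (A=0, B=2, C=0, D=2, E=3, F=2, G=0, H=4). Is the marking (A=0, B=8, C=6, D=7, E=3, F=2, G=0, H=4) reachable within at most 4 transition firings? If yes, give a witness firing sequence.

depth 0: 1 marking
depth 1: 3 markings reached so far
depth 2: 6 markings reached so far
depth 3: 9 markings reached so far
depth 4: 13 markings reached so far
target is not among the 13 markings reachable within 4 steps

NO — not reachable within 4 firings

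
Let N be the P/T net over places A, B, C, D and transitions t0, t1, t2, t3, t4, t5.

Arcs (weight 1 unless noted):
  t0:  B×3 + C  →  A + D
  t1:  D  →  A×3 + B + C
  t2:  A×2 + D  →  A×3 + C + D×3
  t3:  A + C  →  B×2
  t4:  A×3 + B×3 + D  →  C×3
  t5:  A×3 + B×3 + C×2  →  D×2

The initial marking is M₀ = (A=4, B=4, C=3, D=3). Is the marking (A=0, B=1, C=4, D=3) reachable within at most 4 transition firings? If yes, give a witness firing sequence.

YES — reachable via ⟨t1, t3, t4, t5⟩ (4 firings)

step 1: fire t1:  (A=4, B=4, C=3, D=3) → (A=7, B=5, C=4, D=2)
step 2: fire t3:  (A=7, B=5, C=4, D=2) → (A=6, B=7, C=3, D=2)
step 3: fire t4:  (A=6, B=7, C=3, D=2) → (A=3, B=4, C=6, D=1)
step 4: fire t5:  (A=3, B=4, C=6, D=1) → (A=0, B=1, C=4, D=3)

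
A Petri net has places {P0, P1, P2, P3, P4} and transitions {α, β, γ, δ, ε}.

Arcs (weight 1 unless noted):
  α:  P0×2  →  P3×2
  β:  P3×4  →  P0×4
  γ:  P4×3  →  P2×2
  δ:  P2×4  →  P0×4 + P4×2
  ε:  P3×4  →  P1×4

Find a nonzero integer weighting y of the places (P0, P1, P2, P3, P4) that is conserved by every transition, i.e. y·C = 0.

y = (P0:2, P1:2, P2:3, P3:2, P4:2)

Incidence matrix C (rows=places, cols=transitions):
        α    β    γ    δ    ε
   P0  -2    4    0    4    0
   P1   0    0    0    0    4
   P2   0    0    2   -4    0
   P3   2   -4    0    0   -4
   P4   0    0   -3    2    0

Candidate y = [2, 2, 3, 2, 2]; check y·C column-wise:
  col α: 2·-2 + 2·0 + 3·0 + 2·2 + 2·0 = 0
  col β: 2·4 + 2·0 + 3·0 + 2·-4 + 2·0 = 0
  col γ: 2·0 + 2·0 + 3·2 + 2·0 + 2·-3 = 0
  col δ: 2·4 + 2·0 + 3·-4 + 2·0 + 2·2 = 0
  col ε: 2·0 + 2·4 + 3·0 + 2·-4 + 2·0 = 0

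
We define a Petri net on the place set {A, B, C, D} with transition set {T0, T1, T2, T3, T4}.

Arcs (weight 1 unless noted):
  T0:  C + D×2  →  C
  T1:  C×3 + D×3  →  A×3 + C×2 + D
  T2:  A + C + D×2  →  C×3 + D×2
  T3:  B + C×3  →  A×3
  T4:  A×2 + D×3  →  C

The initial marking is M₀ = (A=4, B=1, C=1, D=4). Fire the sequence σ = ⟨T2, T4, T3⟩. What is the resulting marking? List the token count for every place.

(A=4, B=0, C=1, D=1)

step 1: fire T2:  (A=4, B=1, C=1, D=4) → (A=3, B=1, C=3, D=4)
step 2: fire T4:  (A=3, B=1, C=3, D=4) → (A=1, B=1, C=4, D=1)
step 3: fire T3:  (A=1, B=1, C=4, D=1) → (A=4, B=0, C=1, D=1)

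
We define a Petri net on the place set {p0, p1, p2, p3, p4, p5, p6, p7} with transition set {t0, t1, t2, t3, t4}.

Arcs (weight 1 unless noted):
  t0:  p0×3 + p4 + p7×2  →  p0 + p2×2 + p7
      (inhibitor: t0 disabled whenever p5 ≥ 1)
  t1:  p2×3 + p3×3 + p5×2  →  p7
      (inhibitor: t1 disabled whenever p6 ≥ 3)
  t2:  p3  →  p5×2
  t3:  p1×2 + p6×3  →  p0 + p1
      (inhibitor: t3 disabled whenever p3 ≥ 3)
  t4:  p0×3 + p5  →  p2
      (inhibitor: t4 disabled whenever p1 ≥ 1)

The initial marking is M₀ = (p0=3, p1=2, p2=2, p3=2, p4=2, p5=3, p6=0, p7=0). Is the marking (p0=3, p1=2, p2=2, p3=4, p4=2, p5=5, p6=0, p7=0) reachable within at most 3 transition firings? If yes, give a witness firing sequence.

depth 0: 1 marking
depth 1: 2 markings reached so far
depth 2: 3 markings reached so far
depth 3: 3 markings reached so far
(frontier empty at depth 3; search complete)
target is not among the 3 markings reachable within 3 steps

NO — not reachable within 3 firings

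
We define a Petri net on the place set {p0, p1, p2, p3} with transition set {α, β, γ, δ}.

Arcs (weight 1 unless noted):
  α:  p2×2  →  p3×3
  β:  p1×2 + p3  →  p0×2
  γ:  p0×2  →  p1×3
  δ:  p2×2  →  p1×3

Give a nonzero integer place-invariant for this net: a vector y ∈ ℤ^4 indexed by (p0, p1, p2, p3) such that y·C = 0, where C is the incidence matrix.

Incidence matrix C (rows=places, cols=transitions):
        α    β    γ    δ
   p0   0    2   -2    0
   p1   0   -2    3    3
   p2  -2    0    0   -2
   p3   3   -1    0    0

Candidate y = [3, 2, 3, 2]; check y·C column-wise:
  col α: 3·0 + 2·0 + 3·-2 + 2·3 = 0
  col β: 3·2 + 2·-2 + 3·0 + 2·-1 = 0
  col γ: 3·-2 + 2·3 + 3·0 + 2·0 = 0
  col δ: 3·0 + 2·3 + 3·-2 + 2·0 = 0

y = (p0:3, p1:2, p2:3, p3:2)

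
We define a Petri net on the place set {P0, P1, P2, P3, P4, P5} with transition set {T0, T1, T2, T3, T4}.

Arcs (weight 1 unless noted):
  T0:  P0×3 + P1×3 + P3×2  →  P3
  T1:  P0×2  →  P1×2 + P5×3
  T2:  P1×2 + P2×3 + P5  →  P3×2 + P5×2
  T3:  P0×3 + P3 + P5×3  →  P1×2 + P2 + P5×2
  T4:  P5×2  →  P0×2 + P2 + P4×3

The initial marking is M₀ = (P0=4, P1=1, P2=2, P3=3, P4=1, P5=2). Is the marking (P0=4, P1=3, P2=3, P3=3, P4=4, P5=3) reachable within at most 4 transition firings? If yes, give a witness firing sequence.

step 1: fire T1:  (P0=4, P1=1, P2=2, P3=3, P4=1, P5=2) → (P0=2, P1=3, P2=2, P3=3, P4=1, P5=5)
step 2: fire T4:  (P0=2, P1=3, P2=2, P3=3, P4=1, P5=5) → (P0=4, P1=3, P2=3, P3=3, P4=4, P5=3)

YES — reachable via ⟨T1, T4⟩ (2 firings)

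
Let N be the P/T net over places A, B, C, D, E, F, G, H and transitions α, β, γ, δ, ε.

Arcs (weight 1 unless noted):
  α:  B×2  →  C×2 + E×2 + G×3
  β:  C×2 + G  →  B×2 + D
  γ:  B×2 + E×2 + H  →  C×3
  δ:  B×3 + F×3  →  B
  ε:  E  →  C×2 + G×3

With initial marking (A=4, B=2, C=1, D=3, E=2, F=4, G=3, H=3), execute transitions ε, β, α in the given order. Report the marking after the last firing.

(A=4, B=2, C=3, D=4, E=3, F=4, G=8, H=3)

step 1: fire ε:  (A=4, B=2, C=1, D=3, E=2, F=4, G=3, H=3) → (A=4, B=2, C=3, D=3, E=1, F=4, G=6, H=3)
step 2: fire β:  (A=4, B=2, C=3, D=3, E=1, F=4, G=6, H=3) → (A=4, B=4, C=1, D=4, E=1, F=4, G=5, H=3)
step 3: fire α:  (A=4, B=4, C=1, D=4, E=1, F=4, G=5, H=3) → (A=4, B=2, C=3, D=4, E=3, F=4, G=8, H=3)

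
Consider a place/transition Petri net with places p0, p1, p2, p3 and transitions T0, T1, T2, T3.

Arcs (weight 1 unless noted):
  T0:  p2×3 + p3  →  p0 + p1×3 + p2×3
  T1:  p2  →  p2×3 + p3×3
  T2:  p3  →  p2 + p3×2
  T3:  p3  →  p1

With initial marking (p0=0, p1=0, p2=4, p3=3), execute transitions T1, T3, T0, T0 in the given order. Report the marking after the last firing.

(p0=2, p1=7, p2=6, p3=3)

step 1: fire T1:  (p0=0, p1=0, p2=4, p3=3) → (p0=0, p1=0, p2=6, p3=6)
step 2: fire T3:  (p0=0, p1=0, p2=6, p3=6) → (p0=0, p1=1, p2=6, p3=5)
step 3: fire T0:  (p0=0, p1=1, p2=6, p3=5) → (p0=1, p1=4, p2=6, p3=4)
step 4: fire T0:  (p0=1, p1=4, p2=6, p3=4) → (p0=2, p1=7, p2=6, p3=3)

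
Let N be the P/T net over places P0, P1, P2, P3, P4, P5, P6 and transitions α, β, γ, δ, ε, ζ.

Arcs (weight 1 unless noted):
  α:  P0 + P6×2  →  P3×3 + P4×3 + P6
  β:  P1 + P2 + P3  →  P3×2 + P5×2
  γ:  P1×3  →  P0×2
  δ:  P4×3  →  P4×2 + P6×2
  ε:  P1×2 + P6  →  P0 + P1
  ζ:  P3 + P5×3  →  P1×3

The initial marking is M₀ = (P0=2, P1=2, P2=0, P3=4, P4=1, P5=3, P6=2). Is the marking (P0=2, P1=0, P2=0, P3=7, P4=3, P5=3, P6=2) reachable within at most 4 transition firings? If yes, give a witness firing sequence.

NO — not reachable within 4 firings

depth 0: 1 marking
depth 1: 4 markings reached so far
depth 2: 9 markings reached so far
depth 3: 17 markings reached so far
depth 4: 26 markings reached so far
target is not among the 26 markings reachable within 4 steps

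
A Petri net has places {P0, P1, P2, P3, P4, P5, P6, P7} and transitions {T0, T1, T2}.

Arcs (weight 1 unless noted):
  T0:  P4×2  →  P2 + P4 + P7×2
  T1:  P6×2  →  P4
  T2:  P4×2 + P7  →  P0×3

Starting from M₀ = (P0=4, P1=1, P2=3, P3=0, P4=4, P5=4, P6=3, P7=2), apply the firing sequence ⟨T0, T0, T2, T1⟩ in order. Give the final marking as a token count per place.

step 1: fire T0:  (P0=4, P1=1, P2=3, P3=0, P4=4, P5=4, P6=3, P7=2) → (P0=4, P1=1, P2=4, P3=0, P4=3, P5=4, P6=3, P7=4)
step 2: fire T0:  (P0=4, P1=1, P2=4, P3=0, P4=3, P5=4, P6=3, P7=4) → (P0=4, P1=1, P2=5, P3=0, P4=2, P5=4, P6=3, P7=6)
step 3: fire T2:  (P0=4, P1=1, P2=5, P3=0, P4=2, P5=4, P6=3, P7=6) → (P0=7, P1=1, P2=5, P3=0, P4=0, P5=4, P6=3, P7=5)
step 4: fire T1:  (P0=7, P1=1, P2=5, P3=0, P4=0, P5=4, P6=3, P7=5) → (P0=7, P1=1, P2=5, P3=0, P4=1, P5=4, P6=1, P7=5)

(P0=7, P1=1, P2=5, P3=0, P4=1, P5=4, P6=1, P7=5)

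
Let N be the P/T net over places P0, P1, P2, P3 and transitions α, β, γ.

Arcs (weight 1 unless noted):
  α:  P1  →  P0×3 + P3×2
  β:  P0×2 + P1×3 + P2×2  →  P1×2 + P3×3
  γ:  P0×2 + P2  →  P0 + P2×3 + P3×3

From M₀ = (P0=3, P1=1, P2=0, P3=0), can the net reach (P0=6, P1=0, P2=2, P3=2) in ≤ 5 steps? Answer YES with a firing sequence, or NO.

depth 0: 1 marking
depth 1: 2 markings reached so far
depth 2: 2 markings reached so far
(frontier empty at depth 2; search complete)
target is not among the 2 markings reachable within 5 steps

NO — not reachable within 5 firings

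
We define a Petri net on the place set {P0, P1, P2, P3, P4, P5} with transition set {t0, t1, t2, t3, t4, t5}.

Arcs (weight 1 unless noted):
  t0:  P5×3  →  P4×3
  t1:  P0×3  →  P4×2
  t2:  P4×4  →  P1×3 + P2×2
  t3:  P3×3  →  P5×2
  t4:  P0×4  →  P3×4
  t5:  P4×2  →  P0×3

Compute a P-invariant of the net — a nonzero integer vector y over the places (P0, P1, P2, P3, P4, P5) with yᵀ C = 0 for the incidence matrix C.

Incidence matrix C (rows=places, cols=transitions):
       t0   t1   t2   t3   t4   t5
   P0   0   -3    0    0   -4    3
   P1   0    0    3    0    0    0
   P2   0    0    2    0    0    0
   P3   0    0    0   -3    4    0
   P4   3    2   -4    0    0   -2
   P5  -3    0    0    2    0    0

Candidate y = [0, 2, -3, 0, 0, 0]; check y·C column-wise:
  col t0: 2·0 + -3·0 + 0·3 + 0·-3 = 0
  col t1: 0·-3 + 2·0 + -3·0 + 0·2 = 0
  col t2: 2·3 + -3·2 + 0·-4 = 0
  col t3: 2·0 + -3·0 + 0·-3 + 0·2 = 0
  col t4: 0·-4 + 2·0 + -3·0 + 0·4 = 0
  col t5: 0·3 + 2·0 + -3·0 + 0·-2 = 0

y = (P0:0, P1:2, P2:-3, P3:0, P4:0, P5:0)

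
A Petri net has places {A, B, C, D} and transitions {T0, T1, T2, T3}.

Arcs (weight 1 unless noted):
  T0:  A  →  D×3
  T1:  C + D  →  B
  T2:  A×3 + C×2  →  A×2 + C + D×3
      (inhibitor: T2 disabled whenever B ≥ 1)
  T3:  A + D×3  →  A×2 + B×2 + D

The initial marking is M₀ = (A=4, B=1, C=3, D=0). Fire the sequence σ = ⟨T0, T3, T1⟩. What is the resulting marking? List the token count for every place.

step 1: fire T0:  (A=4, B=1, C=3, D=0) → (A=3, B=1, C=3, D=3)
step 2: fire T3:  (A=3, B=1, C=3, D=3) → (A=4, B=3, C=3, D=1)
step 3: fire T1:  (A=4, B=3, C=3, D=1) → (A=4, B=4, C=2, D=0)

(A=4, B=4, C=2, D=0)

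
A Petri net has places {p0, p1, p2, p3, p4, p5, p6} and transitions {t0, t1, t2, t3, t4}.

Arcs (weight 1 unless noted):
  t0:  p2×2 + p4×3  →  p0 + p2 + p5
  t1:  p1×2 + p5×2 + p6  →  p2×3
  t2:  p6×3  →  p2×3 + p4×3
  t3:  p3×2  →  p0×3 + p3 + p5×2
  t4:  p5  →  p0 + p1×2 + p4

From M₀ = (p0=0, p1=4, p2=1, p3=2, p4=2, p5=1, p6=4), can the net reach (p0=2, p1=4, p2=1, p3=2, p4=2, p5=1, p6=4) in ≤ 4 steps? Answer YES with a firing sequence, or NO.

NO — not reachable within 4 firings

depth 0: 1 marking
depth 1: 4 markings reached so far
depth 2: 9 markings reached so far
depth 3: 16 markings reached so far
depth 4: 24 markings reached so far
target is not among the 24 markings reachable within 4 steps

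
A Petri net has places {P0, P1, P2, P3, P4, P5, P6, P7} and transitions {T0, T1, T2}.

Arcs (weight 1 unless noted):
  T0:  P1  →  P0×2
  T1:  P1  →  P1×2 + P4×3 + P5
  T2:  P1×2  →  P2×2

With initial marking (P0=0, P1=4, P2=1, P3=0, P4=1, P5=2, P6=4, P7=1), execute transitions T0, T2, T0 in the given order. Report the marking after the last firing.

step 1: fire T0:  (P0=0, P1=4, P2=1, P3=0, P4=1, P5=2, P6=4, P7=1) → (P0=2, P1=3, P2=1, P3=0, P4=1, P5=2, P6=4, P7=1)
step 2: fire T2:  (P0=2, P1=3, P2=1, P3=0, P4=1, P5=2, P6=4, P7=1) → (P0=2, P1=1, P2=3, P3=0, P4=1, P5=2, P6=4, P7=1)
step 3: fire T0:  (P0=2, P1=1, P2=3, P3=0, P4=1, P5=2, P6=4, P7=1) → (P0=4, P1=0, P2=3, P3=0, P4=1, P5=2, P6=4, P7=1)

(P0=4, P1=0, P2=3, P3=0, P4=1, P5=2, P6=4, P7=1)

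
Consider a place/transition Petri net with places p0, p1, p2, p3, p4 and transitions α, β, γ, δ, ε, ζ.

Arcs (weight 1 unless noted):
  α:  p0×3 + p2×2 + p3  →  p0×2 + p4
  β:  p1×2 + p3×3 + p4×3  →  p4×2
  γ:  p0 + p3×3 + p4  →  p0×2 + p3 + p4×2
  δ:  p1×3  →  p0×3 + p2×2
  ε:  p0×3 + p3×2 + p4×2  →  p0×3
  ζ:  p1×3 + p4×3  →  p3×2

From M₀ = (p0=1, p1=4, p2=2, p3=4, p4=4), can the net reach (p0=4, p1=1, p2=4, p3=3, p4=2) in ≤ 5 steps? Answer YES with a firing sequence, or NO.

depth 0: 1 marking
depth 1: 5 markings reached so far
depth 2: 9 markings reached so far
depth 3: 15 markings reached so far
depth 4: 19 markings reached so far
depth 5: 19 markings reached so far
(frontier empty at depth 5; search complete)
target is not among the 19 markings reachable within 5 steps

NO — not reachable within 5 firings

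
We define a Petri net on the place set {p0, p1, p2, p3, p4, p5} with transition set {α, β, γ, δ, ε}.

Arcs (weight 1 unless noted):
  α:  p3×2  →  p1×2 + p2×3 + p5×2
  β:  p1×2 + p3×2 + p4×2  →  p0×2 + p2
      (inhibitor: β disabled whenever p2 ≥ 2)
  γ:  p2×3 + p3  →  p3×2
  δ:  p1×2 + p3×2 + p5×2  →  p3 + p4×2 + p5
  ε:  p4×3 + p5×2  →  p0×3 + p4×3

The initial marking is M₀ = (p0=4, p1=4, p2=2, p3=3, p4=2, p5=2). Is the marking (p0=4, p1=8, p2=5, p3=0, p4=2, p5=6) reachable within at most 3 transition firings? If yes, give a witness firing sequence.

YES — reachable via ⟨α, γ, α⟩ (3 firings)

step 1: fire α:  (p0=4, p1=4, p2=2, p3=3, p4=2, p5=2) → (p0=4, p1=6, p2=5, p3=1, p4=2, p5=4)
step 2: fire γ:  (p0=4, p1=6, p2=5, p3=1, p4=2, p5=4) → (p0=4, p1=6, p2=2, p3=2, p4=2, p5=4)
step 3: fire α:  (p0=4, p1=6, p2=2, p3=2, p4=2, p5=4) → (p0=4, p1=8, p2=5, p3=0, p4=2, p5=6)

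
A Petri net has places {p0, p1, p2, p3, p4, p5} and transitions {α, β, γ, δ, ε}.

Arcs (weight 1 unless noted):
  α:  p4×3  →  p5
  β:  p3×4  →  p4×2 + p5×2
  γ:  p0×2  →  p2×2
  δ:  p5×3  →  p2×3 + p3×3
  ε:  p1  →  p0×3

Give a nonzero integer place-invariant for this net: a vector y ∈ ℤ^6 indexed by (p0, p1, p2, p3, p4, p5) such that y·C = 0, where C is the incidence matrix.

y = (p0:1, p1:3, p2:1, p3:2, p4:1, p5:3)

Incidence matrix C (rows=places, cols=transitions):
        α    β    γ    δ    ε
   p0   0    0   -2    0    3
   p1   0    0    0    0   -1
   p2   0    0    2    3    0
   p3   0   -4    0    3    0
   p4  -3    2    0    0    0
   p5   1    2    0   -3    0

Candidate y = [1, 3, 1, 2, 1, 3]; check y·C column-wise:
  col α: 1·0 + 3·0 + 1·0 + 2·0 + 1·-3 + 3·1 = 0
  col β: 1·0 + 3·0 + 1·0 + 2·-4 + 1·2 + 3·2 = 0
  col γ: 1·-2 + 3·0 + 1·2 + 2·0 + 1·0 + 3·0 = 0
  col δ: 1·0 + 3·0 + 1·3 + 2·3 + 1·0 + 3·-3 = 0
  col ε: 1·3 + 3·-1 + 1·0 + 2·0 + 1·0 + 3·0 = 0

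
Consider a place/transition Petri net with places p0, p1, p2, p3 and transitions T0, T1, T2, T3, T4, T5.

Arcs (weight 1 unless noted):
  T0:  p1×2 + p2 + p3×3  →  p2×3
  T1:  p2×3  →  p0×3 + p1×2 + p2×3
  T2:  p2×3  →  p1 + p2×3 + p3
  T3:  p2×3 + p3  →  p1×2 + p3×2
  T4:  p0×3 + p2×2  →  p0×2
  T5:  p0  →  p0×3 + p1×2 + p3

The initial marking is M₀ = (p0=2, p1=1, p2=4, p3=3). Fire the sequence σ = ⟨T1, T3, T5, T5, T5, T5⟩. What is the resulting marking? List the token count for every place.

(p0=13, p1=13, p2=1, p3=8)

step 1: fire T1:  (p0=2, p1=1, p2=4, p3=3) → (p0=5, p1=3, p2=4, p3=3)
step 2: fire T3:  (p0=5, p1=3, p2=4, p3=3) → (p0=5, p1=5, p2=1, p3=4)
step 3: fire T5:  (p0=5, p1=5, p2=1, p3=4) → (p0=7, p1=7, p2=1, p3=5)
step 4: fire T5:  (p0=7, p1=7, p2=1, p3=5) → (p0=9, p1=9, p2=1, p3=6)
step 5: fire T5:  (p0=9, p1=9, p2=1, p3=6) → (p0=11, p1=11, p2=1, p3=7)
step 6: fire T5:  (p0=11, p1=11, p2=1, p3=7) → (p0=13, p1=13, p2=1, p3=8)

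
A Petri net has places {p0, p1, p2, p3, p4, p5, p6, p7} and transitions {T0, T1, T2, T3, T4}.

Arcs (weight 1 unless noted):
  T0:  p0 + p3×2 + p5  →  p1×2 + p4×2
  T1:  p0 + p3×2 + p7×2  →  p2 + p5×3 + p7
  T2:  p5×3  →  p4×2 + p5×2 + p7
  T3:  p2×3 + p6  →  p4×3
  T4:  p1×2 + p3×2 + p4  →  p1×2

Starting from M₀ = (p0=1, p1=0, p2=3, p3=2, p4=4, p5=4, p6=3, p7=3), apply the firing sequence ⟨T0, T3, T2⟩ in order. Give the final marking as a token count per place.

step 1: fire T0:  (p0=1, p1=0, p2=3, p3=2, p4=4, p5=4, p6=3, p7=3) → (p0=0, p1=2, p2=3, p3=0, p4=6, p5=3, p6=3, p7=3)
step 2: fire T3:  (p0=0, p1=2, p2=3, p3=0, p4=6, p5=3, p6=3, p7=3) → (p0=0, p1=2, p2=0, p3=0, p4=9, p5=3, p6=2, p7=3)
step 3: fire T2:  (p0=0, p1=2, p2=0, p3=0, p4=9, p5=3, p6=2, p7=3) → (p0=0, p1=2, p2=0, p3=0, p4=11, p5=2, p6=2, p7=4)

(p0=0, p1=2, p2=0, p3=0, p4=11, p5=2, p6=2, p7=4)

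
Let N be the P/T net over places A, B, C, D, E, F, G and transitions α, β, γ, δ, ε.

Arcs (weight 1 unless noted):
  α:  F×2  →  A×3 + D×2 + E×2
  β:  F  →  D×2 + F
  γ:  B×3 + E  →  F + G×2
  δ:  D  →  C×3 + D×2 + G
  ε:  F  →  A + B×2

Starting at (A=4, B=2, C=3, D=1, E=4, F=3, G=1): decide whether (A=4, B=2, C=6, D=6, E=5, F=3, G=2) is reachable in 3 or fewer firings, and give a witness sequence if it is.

depth 0: 1 marking
depth 1: 5 markings reached so far
depth 2: 15 markings reached so far
depth 3: 34 markings reached so far
target is not among the 34 markings reachable within 3 steps

NO — not reachable within 3 firings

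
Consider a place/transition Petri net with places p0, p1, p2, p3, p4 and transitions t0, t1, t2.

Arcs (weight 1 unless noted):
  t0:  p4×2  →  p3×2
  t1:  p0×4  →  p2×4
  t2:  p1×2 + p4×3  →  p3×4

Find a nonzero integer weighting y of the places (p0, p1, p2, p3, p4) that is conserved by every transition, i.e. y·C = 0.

y = (p0:1, p1:0, p2:1, p3:0, p4:0)

Incidence matrix C (rows=places, cols=transitions):
       t0   t1   t2
   p0   0   -4    0
   p1   0    0   -2
   p2   0    4    0
   p3   2    0    4
   p4  -2    0   -3

Candidate y = [1, 0, 1, 0, 0]; check y·C column-wise:
  col t0: 1·0 + 1·0 + 0·2 + 0·-2 = 0
  col t1: 1·-4 + 1·4 = 0
  col t2: 1·0 + 0·-2 + 1·0 + 0·4 + 0·-3 = 0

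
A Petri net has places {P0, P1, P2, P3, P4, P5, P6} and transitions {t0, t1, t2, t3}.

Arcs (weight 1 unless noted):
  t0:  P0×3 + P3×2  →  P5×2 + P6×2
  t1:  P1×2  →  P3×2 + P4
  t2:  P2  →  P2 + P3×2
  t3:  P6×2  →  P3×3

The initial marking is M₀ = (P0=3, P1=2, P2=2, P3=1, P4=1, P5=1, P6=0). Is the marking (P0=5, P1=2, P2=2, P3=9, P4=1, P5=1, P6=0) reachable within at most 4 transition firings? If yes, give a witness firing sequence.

depth 0: 1 marking
depth 1: 3 markings reached so far
depth 2: 7 markings reached so far
depth 3: 13 markings reached so far
depth 4: 19 markings reached so far
target is not among the 19 markings reachable within 4 steps

NO — not reachable within 4 firings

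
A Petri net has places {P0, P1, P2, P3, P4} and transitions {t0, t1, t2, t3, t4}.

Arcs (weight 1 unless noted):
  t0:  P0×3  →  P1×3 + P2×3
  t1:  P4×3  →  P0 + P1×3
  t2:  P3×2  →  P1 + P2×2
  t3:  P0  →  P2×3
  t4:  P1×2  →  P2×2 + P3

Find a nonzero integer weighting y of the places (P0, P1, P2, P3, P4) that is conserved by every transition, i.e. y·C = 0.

Incidence matrix C (rows=places, cols=transitions):
       t0   t1   t2   t3   t4
   P0  -3    1    0   -1    0
   P1   3    3    1    0   -2
   P2   3    0    2    3    2
   P3   0    0   -2    0    1
   P4   0   -3    0    0    0

Candidate y = [3, 2, 1, 2, 3]; check y·C column-wise:
  col t0: 3·-3 + 2·3 + 1·3 + 2·0 + 3·0 = 0
  col t1: 3·1 + 2·3 + 1·0 + 2·0 + 3·-3 = 0
  col t2: 3·0 + 2·1 + 1·2 + 2·-2 + 3·0 = 0
  col t3: 3·-1 + 2·0 + 1·3 + 2·0 + 3·0 = 0
  col t4: 3·0 + 2·-2 + 1·2 + 2·1 + 3·0 = 0

y = (P0:3, P1:2, P2:1, P3:2, P4:3)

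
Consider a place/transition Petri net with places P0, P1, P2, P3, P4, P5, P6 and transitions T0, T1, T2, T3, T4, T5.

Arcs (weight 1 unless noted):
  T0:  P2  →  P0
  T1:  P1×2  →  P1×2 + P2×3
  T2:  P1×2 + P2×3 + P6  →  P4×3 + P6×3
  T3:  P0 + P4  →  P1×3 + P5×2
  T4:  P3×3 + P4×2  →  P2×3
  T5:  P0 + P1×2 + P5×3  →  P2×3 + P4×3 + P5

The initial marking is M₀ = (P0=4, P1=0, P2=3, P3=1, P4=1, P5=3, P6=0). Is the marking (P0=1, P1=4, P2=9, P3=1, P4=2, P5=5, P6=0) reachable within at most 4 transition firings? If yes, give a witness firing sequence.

YES — reachable via ⟨T3, T1, T5, T3⟩ (4 firings)

step 1: fire T3:  (P0=4, P1=0, P2=3, P3=1, P4=1, P5=3, P6=0) → (P0=3, P1=3, P2=3, P3=1, P4=0, P5=5, P6=0)
step 2: fire T1:  (P0=3, P1=3, P2=3, P3=1, P4=0, P5=5, P6=0) → (P0=3, P1=3, P2=6, P3=1, P4=0, P5=5, P6=0)
step 3: fire T5:  (P0=3, P1=3, P2=6, P3=1, P4=0, P5=5, P6=0) → (P0=2, P1=1, P2=9, P3=1, P4=3, P5=3, P6=0)
step 4: fire T3:  (P0=2, P1=1, P2=9, P3=1, P4=3, P5=3, P6=0) → (P0=1, P1=4, P2=9, P3=1, P4=2, P5=5, P6=0)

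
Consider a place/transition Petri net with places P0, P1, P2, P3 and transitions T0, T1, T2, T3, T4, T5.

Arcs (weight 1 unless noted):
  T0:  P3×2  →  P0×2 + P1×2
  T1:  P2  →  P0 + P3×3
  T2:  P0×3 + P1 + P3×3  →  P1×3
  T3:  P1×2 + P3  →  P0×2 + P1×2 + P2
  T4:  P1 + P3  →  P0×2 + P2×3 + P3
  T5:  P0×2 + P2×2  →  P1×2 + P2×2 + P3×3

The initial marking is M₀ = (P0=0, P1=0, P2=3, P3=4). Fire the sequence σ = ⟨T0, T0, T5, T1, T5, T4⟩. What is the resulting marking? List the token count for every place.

step 1: fire T0:  (P0=0, P1=0, P2=3, P3=4) → (P0=2, P1=2, P2=3, P3=2)
step 2: fire T0:  (P0=2, P1=2, P2=3, P3=2) → (P0=4, P1=4, P2=3, P3=0)
step 3: fire T5:  (P0=4, P1=4, P2=3, P3=0) → (P0=2, P1=6, P2=3, P3=3)
step 4: fire T1:  (P0=2, P1=6, P2=3, P3=3) → (P0=3, P1=6, P2=2, P3=6)
step 5: fire T5:  (P0=3, P1=6, P2=2, P3=6) → (P0=1, P1=8, P2=2, P3=9)
step 6: fire T4:  (P0=1, P1=8, P2=2, P3=9) → (P0=3, P1=7, P2=5, P3=9)

(P0=3, P1=7, P2=5, P3=9)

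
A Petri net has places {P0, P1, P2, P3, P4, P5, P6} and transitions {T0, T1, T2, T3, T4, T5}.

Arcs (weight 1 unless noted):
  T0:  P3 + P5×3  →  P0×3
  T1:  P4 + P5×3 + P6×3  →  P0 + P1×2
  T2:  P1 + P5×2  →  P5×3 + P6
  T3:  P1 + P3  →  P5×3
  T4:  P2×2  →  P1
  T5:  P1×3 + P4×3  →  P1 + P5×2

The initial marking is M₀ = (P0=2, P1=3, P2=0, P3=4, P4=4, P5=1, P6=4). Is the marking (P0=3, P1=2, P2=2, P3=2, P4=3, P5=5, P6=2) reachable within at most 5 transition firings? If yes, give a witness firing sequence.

depth 0: 1 marking
depth 1: 3 markings reached so far
depth 2: 11 markings reached so far
depth 3: 22 markings reached so far
depth 4: 34 markings reached so far
depth 5: 49 markings reached so far
target is not among the 49 markings reachable within 5 steps

NO — not reachable within 5 firings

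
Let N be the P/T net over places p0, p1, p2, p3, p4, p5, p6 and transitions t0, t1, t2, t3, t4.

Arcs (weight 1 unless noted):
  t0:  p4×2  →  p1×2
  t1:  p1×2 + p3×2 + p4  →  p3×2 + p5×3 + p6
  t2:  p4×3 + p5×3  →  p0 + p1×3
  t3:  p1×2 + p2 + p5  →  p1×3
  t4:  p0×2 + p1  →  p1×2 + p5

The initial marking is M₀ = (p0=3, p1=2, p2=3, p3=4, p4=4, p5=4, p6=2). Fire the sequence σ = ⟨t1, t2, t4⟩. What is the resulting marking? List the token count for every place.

step 1: fire t1:  (p0=3, p1=2, p2=3, p3=4, p4=4, p5=4, p6=2) → (p0=3, p1=0, p2=3, p3=4, p4=3, p5=7, p6=3)
step 2: fire t2:  (p0=3, p1=0, p2=3, p3=4, p4=3, p5=7, p6=3) → (p0=4, p1=3, p2=3, p3=4, p4=0, p5=4, p6=3)
step 3: fire t4:  (p0=4, p1=3, p2=3, p3=4, p4=0, p5=4, p6=3) → (p0=2, p1=4, p2=3, p3=4, p4=0, p5=5, p6=3)

(p0=2, p1=4, p2=3, p3=4, p4=0, p5=5, p6=3)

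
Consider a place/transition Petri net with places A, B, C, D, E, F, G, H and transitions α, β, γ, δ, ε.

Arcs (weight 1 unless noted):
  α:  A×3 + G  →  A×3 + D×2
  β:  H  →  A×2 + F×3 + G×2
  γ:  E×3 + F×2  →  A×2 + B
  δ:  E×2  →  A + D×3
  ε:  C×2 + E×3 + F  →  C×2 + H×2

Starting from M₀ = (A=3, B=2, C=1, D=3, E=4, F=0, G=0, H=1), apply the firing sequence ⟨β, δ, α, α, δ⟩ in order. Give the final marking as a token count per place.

step 1: fire β:  (A=3, B=2, C=1, D=3, E=4, F=0, G=0, H=1) → (A=5, B=2, C=1, D=3, E=4, F=3, G=2, H=0)
step 2: fire δ:  (A=5, B=2, C=1, D=3, E=4, F=3, G=2, H=0) → (A=6, B=2, C=1, D=6, E=2, F=3, G=2, H=0)
step 3: fire α:  (A=6, B=2, C=1, D=6, E=2, F=3, G=2, H=0) → (A=6, B=2, C=1, D=8, E=2, F=3, G=1, H=0)
step 4: fire α:  (A=6, B=2, C=1, D=8, E=2, F=3, G=1, H=0) → (A=6, B=2, C=1, D=10, E=2, F=3, G=0, H=0)
step 5: fire δ:  (A=6, B=2, C=1, D=10, E=2, F=3, G=0, H=0) → (A=7, B=2, C=1, D=13, E=0, F=3, G=0, H=0)

(A=7, B=2, C=1, D=13, E=0, F=3, G=0, H=0)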